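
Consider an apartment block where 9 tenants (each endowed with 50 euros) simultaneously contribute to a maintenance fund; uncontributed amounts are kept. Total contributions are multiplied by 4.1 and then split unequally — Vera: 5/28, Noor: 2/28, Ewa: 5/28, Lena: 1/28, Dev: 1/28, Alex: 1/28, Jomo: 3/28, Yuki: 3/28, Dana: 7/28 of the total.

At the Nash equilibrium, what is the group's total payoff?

605.00 euros

Player j's private return per contributed unit is 4.1 × (j's share). Contributing is weakly dominant for j when that share is at least 1/4.1 = 0.2439, and contributing 0 is dominant otherwise.
Only Dana (7/28) clears that bar, contributing 50; the remaining 8 contribute 0. Total contributed: 50.
The maintenance fund pays out 4.1 × 50 = 205.00 in total (split across the unequal shares, but the aggregate is all that matters for the group sum).
The 8 free-riders keep 50 each, adding 400. Group total = 400 + 205.00 = 605.00.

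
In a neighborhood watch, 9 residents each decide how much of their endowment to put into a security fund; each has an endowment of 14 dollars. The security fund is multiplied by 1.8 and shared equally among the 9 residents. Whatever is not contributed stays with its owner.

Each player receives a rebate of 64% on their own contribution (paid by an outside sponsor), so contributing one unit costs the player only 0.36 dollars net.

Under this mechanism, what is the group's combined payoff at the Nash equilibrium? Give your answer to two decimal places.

The effective private return is (1.8/9) / 0.36 = 0.5556, which is still under 1, so the mechanism doesn't change anyone's dominant strategy: zero contribution.
Everyone keeps their endowment and the group total is 9 × 14 = 126.

126.00 dollars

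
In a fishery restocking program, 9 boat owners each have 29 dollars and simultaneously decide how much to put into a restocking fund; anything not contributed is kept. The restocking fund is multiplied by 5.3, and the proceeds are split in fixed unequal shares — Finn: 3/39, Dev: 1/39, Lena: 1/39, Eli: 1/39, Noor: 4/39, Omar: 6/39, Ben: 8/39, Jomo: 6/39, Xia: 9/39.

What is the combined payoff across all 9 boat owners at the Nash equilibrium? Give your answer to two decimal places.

510.40 dollars

A player with share s gets back 5.3·s per unit contributed, so full contribution is dominant for anyone with s > 1/5.3 = 0.1887 and zero contribution is dominant for anyone below.
Ben and Xia clear that bar, contributing 29 each; the remaining 7 contribute 0. Total contributed: 58.
The restocking fund pays out 5.3 × 58 = 307.40 in total (split across the unequal shares, but the aggregate is all that matters for the group sum).
The 7 free-riders keep 29 each, adding 203. Group total = 203 + 307.40 = 510.40.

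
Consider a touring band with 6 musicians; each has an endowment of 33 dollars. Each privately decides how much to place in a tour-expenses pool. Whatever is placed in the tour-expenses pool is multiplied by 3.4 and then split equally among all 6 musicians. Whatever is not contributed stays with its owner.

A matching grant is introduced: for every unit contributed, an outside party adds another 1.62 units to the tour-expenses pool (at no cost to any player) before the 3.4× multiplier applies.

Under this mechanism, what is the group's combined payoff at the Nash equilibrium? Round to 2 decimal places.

1763.78 dollars

The effective private return per unit is now 3.4 × 2.62 / 6 = 1.4847 > 1, so every player's dominant strategy flips to full contribution.
At the Nash equilibrium everyone contributes 33. Group total payoff = 3.4 × 2.62 × 198 = 1763.78.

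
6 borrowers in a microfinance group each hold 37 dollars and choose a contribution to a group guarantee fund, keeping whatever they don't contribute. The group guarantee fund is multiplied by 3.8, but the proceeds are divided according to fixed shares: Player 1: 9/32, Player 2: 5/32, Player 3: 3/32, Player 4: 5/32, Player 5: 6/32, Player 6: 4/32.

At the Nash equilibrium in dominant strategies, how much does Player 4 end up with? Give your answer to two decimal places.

Player j's private return per contributed unit is 3.8 × (j's share). Contributing is weakly dominant for j when that share is at least 1/3.8 = 0.2632, and contributing 0 is dominant otherwise.
The only share above 0.2632 is Player 1's 9/32, contributing 37; the remaining 5 contribute 0. Total contributed: 37.
Player 4 keeps 37 and receives 3.8 × 37 × 5/32 = 21.97 from the group guarantee fund, for a payoff of 58.97.

58.97 dollars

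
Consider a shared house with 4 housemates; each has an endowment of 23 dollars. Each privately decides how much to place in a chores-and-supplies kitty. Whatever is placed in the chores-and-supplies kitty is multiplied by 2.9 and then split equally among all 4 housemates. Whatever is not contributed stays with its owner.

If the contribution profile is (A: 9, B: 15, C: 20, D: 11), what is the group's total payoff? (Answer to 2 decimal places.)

196.50 dollars

Total contributed: 9 + 15 + 20 + 11 = 55; total kept: 4 × 23 − 55 = 37.
The chores-and-supplies kitty pays out 2.9 × 55 = 159.50 in aggregate.
Group total = 37 + 159.50 = 196.50.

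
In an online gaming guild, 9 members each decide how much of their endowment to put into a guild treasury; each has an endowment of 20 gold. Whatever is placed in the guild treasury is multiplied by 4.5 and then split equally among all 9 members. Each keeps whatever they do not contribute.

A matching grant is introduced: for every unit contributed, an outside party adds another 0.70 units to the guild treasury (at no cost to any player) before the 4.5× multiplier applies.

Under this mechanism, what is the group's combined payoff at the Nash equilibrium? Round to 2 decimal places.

180.00 gold

With the mechanism, a contributed unit returns 4.5 × 1.70 / 9 = 0.8500 per unit of net cost — still below 1 — so contributing 0 remains dominant for every player.
At the Nash equilibrium no one contributes; group total payoff = 9 × 20 = 180.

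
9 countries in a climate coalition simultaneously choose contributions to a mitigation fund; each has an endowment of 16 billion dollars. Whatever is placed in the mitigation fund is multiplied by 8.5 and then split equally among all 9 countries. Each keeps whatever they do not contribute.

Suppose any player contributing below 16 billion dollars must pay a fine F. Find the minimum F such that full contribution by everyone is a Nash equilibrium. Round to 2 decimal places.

Given the others contribute fully, the best deviation is to contribute 0 (any partial contribution still incurs the fine and gives up units whose private return 0.9444 is below 1).
Deviating from 16 to 0 saves 16 billion dollars but forfeits the deviator's share of the drop in the mitigation fund: 8.5/9 × 16 = 15.11.
So the deviation gain is 16 − 15.11 = 0.89, and the fine must be at least 0.89 billion dollars to wipe it out.

0.89 billion dollars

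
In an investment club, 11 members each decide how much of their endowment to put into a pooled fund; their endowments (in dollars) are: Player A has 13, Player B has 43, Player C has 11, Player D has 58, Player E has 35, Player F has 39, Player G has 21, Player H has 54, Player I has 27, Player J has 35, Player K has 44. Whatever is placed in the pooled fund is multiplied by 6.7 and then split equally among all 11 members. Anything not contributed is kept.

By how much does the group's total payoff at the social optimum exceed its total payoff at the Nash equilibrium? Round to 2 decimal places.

The private return per contributed unit is 6.7/11 = 0.6091 < 1 for every player regardless of endowment, so the Nash equilibrium is zero contribution and the group total is Σ E_j = 13 + 43 + 11 + 58 + 35 + 39 + 21 + 54 + 27 + 35 + 44 = 380.
Each contributed unit returns 6.700 to the group, so the social optimum is full contribution by everyone: group total = 6.700 × 380 = 2546.00.
Efficiency loss = (6.700 − 1) × 380 = 2166.00.

2166.00 dollars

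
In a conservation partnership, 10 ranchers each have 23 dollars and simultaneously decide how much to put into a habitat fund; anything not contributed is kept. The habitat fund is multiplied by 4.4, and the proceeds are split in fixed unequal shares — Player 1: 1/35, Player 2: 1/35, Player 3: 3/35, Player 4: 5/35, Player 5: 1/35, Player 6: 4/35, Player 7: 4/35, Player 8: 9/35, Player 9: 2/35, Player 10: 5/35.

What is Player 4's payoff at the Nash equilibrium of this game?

For player j, contributing a unit is worthwhile iff 4.4 × (j's share) ≥ 1, i.e. iff j's share is at least 0.2273.
The only share above 0.2273 is Player 8's 9/35, contributing 23; the remaining 9 contribute 0. Total contributed: 23.
Player 4 keeps 23 and receives 4.4 × 23 × 5/35 = 14.46 from the habitat fund, for a payoff of 37.46.

37.46 dollars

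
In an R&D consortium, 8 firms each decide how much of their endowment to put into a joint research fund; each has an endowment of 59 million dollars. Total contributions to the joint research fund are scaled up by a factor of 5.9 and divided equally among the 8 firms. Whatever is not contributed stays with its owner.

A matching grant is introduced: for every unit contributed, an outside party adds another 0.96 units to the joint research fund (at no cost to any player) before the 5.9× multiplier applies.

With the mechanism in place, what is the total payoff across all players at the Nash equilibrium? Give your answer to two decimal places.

5458.21 million dollars

Under the mechanism each unit contributed yields 5.9 × 1.96 / 8 = 1.4455 back to its contributor per unit of net cost, which exceeds 1, making full contribution the dominant choice for everyone.
At the Nash equilibrium everyone contributes 59. Group total payoff = 5.9 × 1.96 × 472 = 5458.21.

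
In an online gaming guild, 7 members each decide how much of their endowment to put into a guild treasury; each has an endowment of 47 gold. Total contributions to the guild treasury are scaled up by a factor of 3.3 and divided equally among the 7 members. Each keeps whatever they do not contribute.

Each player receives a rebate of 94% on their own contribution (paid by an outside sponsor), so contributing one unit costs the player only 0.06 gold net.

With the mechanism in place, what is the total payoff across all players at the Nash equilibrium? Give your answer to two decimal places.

The effective private return per unit is now (3.3/7) / 0.06 = 7.8571 > 1, so every player's dominant strategy flips to full contribution.
So the Nash equilibrium is full contribution by all 7; the group earns 7 × (47 × 0.94 + 3.3 × 47) = 1394.96.

1394.96 gold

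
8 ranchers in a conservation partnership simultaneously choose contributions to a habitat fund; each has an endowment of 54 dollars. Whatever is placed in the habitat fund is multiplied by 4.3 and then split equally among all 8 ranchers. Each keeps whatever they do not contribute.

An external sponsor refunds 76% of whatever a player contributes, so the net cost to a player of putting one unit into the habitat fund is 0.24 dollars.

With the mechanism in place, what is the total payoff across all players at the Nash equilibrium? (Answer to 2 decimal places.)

2185.92 dollars

The effective private return per unit is now (4.3/8) / 0.24 = 2.2396 > 1, so every player's dominant strategy flips to full contribution.
So the Nash equilibrium is full contribution by all 8; the group earns 8 × (54 × 0.76 + 4.3 × 54) = 2185.92.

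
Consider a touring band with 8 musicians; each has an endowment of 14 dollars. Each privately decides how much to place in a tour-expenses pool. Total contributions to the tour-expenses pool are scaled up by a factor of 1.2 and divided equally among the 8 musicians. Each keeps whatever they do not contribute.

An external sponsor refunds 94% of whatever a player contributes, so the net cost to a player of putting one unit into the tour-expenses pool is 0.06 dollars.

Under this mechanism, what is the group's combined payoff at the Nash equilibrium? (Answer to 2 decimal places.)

239.68 dollars

Under the mechanism each unit contributed yields (1.2/8) / 0.06 = 2.5000 back to its contributor per unit of net cost, which exceeds 1, making full contribution the dominant choice for everyone.
So the Nash equilibrium is full contribution by all 8; the group earns 8 × (14 × 0.94 + 1.2 × 14) = 239.68.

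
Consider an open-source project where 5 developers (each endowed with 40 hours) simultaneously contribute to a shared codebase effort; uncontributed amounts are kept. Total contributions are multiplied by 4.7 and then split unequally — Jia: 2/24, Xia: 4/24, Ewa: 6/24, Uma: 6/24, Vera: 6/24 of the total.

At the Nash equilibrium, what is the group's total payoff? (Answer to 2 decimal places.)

644.00 hours

Each unit j contributes comes back to j as 4.7 × (j's share), so j prefers to contribute only if that share exceeds 1/4.7 = 0.2128; otherwise keeping the unit dominates.
Ewa, Uma and Vera clear that bar, contributing 40 each; the remaining 2 contribute 0. Total contributed: 120.
The shared codebase effort pays out 4.7 × 120 = 564.00 in total (split across the unequal shares, but the aggregate is all that matters for the group sum).
The 2 free-riders keep 40 each, adding 80. Group total = 80 + 564.00 = 644.00.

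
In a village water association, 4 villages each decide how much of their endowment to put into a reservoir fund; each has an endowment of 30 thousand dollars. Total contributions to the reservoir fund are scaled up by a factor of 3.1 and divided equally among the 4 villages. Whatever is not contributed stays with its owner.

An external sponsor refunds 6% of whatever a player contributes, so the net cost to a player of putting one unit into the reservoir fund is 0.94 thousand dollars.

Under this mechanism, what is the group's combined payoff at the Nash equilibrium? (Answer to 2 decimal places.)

With the mechanism, a contributed unit returns (3.1/4) / 0.94 = 0.8245 per unit of net cost — still below 1 — so contributing 0 remains dominant for every player.
Everyone keeps their endowment and the group total is 4 × 30 = 120.

120.00 thousand dollars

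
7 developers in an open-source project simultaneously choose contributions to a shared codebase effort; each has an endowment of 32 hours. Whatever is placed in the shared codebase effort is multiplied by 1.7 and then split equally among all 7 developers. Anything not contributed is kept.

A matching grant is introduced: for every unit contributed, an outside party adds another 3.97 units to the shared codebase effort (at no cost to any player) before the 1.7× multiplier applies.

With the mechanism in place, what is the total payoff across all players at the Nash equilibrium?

1892.58 hours

The effective private return per unit is now 1.7 × 4.97 / 7 = 1.2070 > 1, so every player's dominant strategy flips to full contribution.
So the Nash equilibrium is full contribution by all 7; the group earns 1.7 × 4.97 × 224 = 1892.58.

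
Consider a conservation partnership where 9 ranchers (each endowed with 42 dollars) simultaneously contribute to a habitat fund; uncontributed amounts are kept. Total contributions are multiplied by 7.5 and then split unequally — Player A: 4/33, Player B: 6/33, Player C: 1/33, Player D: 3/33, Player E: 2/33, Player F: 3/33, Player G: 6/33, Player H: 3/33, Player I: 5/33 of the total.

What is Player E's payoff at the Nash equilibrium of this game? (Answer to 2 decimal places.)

99.27 dollars

A player with share s gets back 7.5·s per unit contributed, so full contribution is dominant for anyone with s > 1/7.5 = 0.1333 and zero contribution is dominant for anyone below.
Player B, Player G and Player I clear that bar, contributing 42 each; the remaining 6 contribute 0. Total contributed: 126.
Player E keeps 42 and receives 7.5 × 126 × 2/33 = 57.27 from the habitat fund, for a payoff of 99.27.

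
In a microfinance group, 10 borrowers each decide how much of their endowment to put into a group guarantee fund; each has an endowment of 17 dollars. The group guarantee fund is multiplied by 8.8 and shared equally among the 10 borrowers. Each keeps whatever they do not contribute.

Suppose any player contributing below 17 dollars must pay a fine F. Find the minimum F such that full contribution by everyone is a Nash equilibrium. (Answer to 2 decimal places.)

Given the others contribute fully, the best deviation is to contribute 0 (any partial contribution still incurs the fine and gives up units whose private return 0.8800 is below 1).
Deviating from 17 to 0 saves 17 dollars but forfeits the deviator's share of the drop in the group guarantee fund: 8.8/10 × 17 = 14.96.
So the deviation gain is 17 − 14.96 = 2.04, and the fine must be at least 2.04 dollars to wipe it out.

2.04 dollars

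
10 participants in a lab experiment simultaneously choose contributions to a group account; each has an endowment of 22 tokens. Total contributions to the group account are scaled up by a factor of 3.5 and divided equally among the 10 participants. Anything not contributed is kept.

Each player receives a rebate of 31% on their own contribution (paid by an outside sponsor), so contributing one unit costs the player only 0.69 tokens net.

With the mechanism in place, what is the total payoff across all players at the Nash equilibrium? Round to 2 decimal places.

220.00 tokens

Even with the mechanism, each unit contributed returns only (3.5/10) / 0.69 = 0.5072 per unit of net cost, so contributing nothing is still dominant.
Everyone keeps their endowment and the group total is 10 × 22 = 220.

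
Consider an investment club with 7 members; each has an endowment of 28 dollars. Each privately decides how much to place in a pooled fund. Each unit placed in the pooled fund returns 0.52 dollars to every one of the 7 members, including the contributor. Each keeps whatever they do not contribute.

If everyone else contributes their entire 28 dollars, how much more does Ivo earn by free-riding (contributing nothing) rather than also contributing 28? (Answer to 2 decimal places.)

Switching from a contribution of 28 to 0 lets Ivo keep an extra 28 dollars, but lowers the pooled fund by 28, which costs Ivo their own share of that drop: 0.52 × 28 = 14.56.
Net gain = 28 − 14.56 = 13.44. The private return per contributed unit (0.52) is below 1, so free-riding is indeed the best response regardless of what the others do.

13.44 dollars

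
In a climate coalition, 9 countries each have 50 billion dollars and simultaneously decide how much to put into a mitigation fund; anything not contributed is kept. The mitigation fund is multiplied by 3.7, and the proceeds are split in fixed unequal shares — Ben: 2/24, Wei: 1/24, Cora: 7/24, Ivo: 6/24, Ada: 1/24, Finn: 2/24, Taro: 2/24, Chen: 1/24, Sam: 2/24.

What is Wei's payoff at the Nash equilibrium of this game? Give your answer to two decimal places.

Each unit j contributes comes back to j as 3.7 × (j's share), so j prefers to contribute only if that share exceeds 1/3.7 = 0.2703; otherwise keeping the unit dominates.
The only share above 0.2703 is Cora's 7/24, contributing 50; the remaining 8 contribute 0. Total contributed: 50.
Wei keeps 50 and receives 3.7 × 50 × 1/24 = 7.71 from the mitigation fund, for a payoff of 57.71.

57.71 billion dollars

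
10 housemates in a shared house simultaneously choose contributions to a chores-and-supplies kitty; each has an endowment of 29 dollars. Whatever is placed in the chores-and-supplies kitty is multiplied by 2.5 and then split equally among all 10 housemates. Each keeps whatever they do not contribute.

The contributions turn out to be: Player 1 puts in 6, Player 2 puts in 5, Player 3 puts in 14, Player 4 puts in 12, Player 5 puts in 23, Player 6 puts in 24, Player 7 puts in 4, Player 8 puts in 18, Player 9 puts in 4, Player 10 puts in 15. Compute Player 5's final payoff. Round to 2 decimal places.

37.25 dollars

Total contributed: 6 + 5 + 14 + 12 + 23 + 24 + 4 + 18 + 4 + 15 = 125.
Each receives 2.5 × 125 / 10 = 31.25 from the chores-and-supplies kitty.
Player 5 keeps 29 − 23 = 6, so Player 5's payoff is 6 + 31.25 = 37.25.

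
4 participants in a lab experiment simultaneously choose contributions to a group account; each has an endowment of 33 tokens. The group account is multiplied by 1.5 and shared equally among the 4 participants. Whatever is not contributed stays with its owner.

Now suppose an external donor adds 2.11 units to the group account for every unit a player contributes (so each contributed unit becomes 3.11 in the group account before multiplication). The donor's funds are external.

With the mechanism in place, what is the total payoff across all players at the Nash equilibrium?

615.78 tokens

With the mechanism, a contributed unit returns 1.5 × 3.11 / 4 = 1.1663 per unit of net cost to the contributor — now above 1 — so contributing fully is weakly dominant for every player.
At the Nash equilibrium everyone contributes 33. Group total payoff = 1.5 × 3.11 × 132 = 615.78.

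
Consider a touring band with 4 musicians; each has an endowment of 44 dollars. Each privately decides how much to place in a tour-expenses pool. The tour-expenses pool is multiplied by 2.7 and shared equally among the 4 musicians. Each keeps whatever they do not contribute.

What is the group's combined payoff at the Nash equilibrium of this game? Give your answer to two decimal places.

176.00 dollars

Each contributed unit returns 2.7/4 = 0.6750 to its contributor — below 1 — so contributing 0 is dominant for every player. At the Nash equilibrium everyone keeps their 44, and the group total is 4 × 44 = 176.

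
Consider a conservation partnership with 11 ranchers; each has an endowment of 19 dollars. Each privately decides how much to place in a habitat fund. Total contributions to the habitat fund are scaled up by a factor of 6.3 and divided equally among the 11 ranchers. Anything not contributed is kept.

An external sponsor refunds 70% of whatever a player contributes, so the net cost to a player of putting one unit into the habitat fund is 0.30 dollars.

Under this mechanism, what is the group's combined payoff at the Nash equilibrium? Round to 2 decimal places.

With the mechanism, a contributed unit returns (6.3/11) / 0.30 = 1.9091 per unit of net cost to the contributor — now above 1 — so contributing fully is weakly dominant for every player.
At the Nash equilibrium everyone contributes 19. Group total payoff = 11 × (19 × 0.70 + 6.3 × 19) = 1463.00.

1463.00 dollars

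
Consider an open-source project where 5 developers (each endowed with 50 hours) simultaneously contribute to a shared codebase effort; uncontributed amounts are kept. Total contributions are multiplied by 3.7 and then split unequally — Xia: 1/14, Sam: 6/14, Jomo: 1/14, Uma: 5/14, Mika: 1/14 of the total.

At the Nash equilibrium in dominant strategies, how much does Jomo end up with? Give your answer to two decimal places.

A player with share s gets back 3.7·s per unit contributed, so full contribution is dominant for anyone with s > 1/3.7 = 0.2703 and zero contribution is dominant for anyone below.
Sam and Uma are above the threshold, contributing 50 each; the remaining 3 contribute 0. Total contributed: 100.
Jomo keeps 50 and receives 3.7 × 100 × 1/14 = 26.43 from the shared codebase effort, for a payoff of 76.43.

76.43 hours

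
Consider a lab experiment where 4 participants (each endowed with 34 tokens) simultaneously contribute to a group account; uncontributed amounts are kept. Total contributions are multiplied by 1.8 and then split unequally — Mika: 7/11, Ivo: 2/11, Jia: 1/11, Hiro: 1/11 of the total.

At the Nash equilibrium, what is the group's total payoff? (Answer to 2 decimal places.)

163.20 tokens

For player j, contributing a unit is worthwhile iff 1.8 × (j's share) ≥ 1, i.e. iff j's share is at least 0.5556.
Mika alone (share 7/11) is above the threshold, contributing 34; the remaining 3 contribute 0. Total contributed: 34.
The group account pays out 1.8 × 34 = 61.20 in total (split across the unequal shares, but the aggregate is all that matters for the group sum).
The 3 free-riders keep 34 each, adding 102. Group total = 102 + 61.20 = 163.20.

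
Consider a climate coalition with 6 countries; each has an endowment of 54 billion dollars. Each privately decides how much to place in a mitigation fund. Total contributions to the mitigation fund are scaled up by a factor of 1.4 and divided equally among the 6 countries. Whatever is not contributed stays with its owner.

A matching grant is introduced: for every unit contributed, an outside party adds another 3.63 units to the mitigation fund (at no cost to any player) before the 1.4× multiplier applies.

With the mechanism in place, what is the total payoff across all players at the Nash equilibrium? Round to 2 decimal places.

2100.17 billion dollars

With the mechanism, a contributed unit returns 1.4 × 4.63 / 6 = 1.0803 per unit of net cost to the contributor — now above 1 — so contributing fully is weakly dominant for every player.
At the Nash equilibrium everyone contributes 54. Group total payoff = 1.4 × 4.63 × 324 = 2100.17.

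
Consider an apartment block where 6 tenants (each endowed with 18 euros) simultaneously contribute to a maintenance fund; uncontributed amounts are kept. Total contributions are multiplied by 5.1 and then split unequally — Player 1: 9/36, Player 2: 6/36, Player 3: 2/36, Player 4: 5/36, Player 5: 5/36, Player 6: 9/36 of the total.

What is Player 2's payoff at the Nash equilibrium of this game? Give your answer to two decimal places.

A player with share s gets back 5.1·s per unit contributed, so full contribution is dominant for anyone with s > 1/5.1 = 0.1961 and zero contribution is dominant for anyone below.
Player 1 and Player 6 are above the threshold, contributing 18 each; the remaining 4 contribute 0. Total contributed: 36.
Player 2 keeps 18 and receives 5.1 × 36 × 6/36 = 30.60 from the maintenance fund, for a payoff of 48.60.

48.60 euros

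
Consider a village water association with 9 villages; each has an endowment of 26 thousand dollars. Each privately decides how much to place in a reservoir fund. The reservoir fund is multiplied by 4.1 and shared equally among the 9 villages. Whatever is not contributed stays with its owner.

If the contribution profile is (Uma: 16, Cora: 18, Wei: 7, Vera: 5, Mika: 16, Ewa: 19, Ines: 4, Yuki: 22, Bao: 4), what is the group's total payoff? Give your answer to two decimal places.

Total contributed: 16 + 18 + 7 + 5 + 16 + 19 + 4 + 22 + 4 = 111; total kept: 9 × 26 − 111 = 123.
The reservoir fund pays out 4.1 × 111 = 455.10 in aggregate.
Group total = 123 + 455.10 = 578.10.

578.10 thousand dollars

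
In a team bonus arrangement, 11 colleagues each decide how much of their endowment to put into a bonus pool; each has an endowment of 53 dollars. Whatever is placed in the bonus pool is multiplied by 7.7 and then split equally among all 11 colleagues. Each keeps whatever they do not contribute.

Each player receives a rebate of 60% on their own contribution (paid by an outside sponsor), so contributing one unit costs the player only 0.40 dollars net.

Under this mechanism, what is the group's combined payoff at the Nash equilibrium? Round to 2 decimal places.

With the mechanism, a contributed unit returns (7.7/11) / 0.40 = 1.7500 per unit of net cost to the contributor — now above 1 — so contributing fully is weakly dominant for every player.
So the Nash equilibrium is full contribution by all 11; the group earns 11 × (53 × 0.60 + 7.7 × 53) = 4838.90.

4838.90 dollars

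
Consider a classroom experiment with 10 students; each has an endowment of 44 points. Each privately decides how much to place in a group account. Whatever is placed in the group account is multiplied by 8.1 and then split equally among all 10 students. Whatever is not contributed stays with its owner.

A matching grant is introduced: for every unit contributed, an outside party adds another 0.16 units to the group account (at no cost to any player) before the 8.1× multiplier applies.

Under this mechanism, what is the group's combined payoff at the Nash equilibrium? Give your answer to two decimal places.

440.00 points

The effective private return is 8.1 × 1.16 / 10 = 0.9396, which is still under 1, so the mechanism doesn't change anyone's dominant strategy: zero contribution.
At the Nash equilibrium no one contributes; group total payoff = 10 × 44 = 440.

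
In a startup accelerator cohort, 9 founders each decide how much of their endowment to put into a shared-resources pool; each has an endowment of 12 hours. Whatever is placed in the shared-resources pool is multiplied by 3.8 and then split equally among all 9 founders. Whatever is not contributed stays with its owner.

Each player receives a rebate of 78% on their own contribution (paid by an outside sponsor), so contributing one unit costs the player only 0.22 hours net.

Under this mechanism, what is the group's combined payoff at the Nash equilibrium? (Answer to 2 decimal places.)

Under the mechanism each unit contributed yields (3.8/9) / 0.22 = 1.9192 back to its contributor per unit of net cost, which exceeds 1, making full contribution the dominant choice for everyone.
At the Nash equilibrium everyone contributes 12. Group total payoff = 9 × (12 × 0.78 + 3.8 × 12) = 494.64.

494.64 hours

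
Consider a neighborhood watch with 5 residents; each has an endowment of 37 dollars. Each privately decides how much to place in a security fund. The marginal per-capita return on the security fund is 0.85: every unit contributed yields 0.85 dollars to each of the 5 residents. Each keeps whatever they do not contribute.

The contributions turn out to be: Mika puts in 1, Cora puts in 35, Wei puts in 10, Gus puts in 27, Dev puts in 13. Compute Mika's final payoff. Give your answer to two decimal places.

Total contributed: 1 + 35 + 10 + 27 + 13 = 86.
Each receives 0.85 × 86 = 73.10 from the security fund.
Mika keeps 37 − 1 = 36, so Mika's payoff is 36 + 73.10 = 109.10.

109.10 dollars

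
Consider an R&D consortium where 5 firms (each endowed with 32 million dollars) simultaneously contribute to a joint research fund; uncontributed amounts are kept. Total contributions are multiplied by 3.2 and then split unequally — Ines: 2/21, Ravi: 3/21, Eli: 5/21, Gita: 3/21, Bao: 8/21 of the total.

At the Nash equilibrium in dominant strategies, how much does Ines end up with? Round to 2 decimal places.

Player j's private return per contributed unit is 3.2 × (j's share). Contributing is weakly dominant for j when that share is at least 1/3.2 = 0.3125, and contributing 0 is dominant otherwise.
Bao alone (share 8/21) is above the threshold, contributing 32; the remaining 4 contribute 0. Total contributed: 32.
Ines keeps 32 and receives 3.2 × 32 × 2/21 = 9.75 from the joint research fund, for a payoff of 41.75.

41.75 million dollars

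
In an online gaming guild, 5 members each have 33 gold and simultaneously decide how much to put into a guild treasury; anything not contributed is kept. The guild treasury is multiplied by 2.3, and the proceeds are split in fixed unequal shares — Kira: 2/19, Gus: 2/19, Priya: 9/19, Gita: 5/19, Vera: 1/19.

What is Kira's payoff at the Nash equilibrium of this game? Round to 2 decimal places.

40.99 gold

A player with share s gets back 2.3·s per unit contributed, so full contribution is dominant for anyone with s > 1/2.3 = 0.4348 and zero contribution is dominant for anyone below.
Priya alone (share 9/19) is above the threshold, contributing 33; the remaining 4 contribute 0. Total contributed: 33.
Kira keeps 33 and receives 2.3 × 33 × 2/19 = 7.99 from the guild treasury, for a payoff of 40.99.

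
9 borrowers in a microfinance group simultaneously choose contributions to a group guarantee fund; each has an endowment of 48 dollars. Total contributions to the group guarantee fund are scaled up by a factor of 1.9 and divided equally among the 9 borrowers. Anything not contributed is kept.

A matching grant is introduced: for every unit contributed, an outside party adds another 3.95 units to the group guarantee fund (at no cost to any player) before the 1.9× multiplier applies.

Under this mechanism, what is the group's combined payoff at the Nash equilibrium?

With the mechanism, a contributed unit returns 1.9 × 4.95 / 9 = 1.0450 per unit of net cost to the contributor — now above 1 — so contributing fully is weakly dominant for every player.
So the Nash equilibrium is full contribution by all 9; the group earns 1.9 × 4.95 × 432 = 4062.96.

4062.96 dollars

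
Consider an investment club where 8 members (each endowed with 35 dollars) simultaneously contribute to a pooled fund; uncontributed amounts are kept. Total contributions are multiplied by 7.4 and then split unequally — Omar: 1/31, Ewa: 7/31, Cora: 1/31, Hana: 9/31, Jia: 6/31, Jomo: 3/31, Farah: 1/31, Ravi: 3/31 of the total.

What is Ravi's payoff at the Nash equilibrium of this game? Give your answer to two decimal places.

110.19 dollars

Each unit j contributes comes back to j as 7.4 × (j's share), so j prefers to contribute only if that share exceeds 1/7.4 = 0.1351; otherwise keeping the unit dominates.
Ewa, Hana and Jia clear that bar, contributing 35 each; the remaining 5 contribute 0. Total contributed: 105.
Ravi keeps 35 and receives 7.4 × 105 × 3/31 = 75.19 from the pooled fund, for a payoff of 110.19.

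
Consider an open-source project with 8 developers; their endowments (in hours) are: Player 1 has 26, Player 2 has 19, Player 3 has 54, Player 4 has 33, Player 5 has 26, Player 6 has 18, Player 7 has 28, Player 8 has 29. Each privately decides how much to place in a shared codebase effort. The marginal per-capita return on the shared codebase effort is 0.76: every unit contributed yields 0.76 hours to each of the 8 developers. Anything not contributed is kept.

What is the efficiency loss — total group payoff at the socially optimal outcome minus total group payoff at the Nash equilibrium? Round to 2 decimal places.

The private return per contributed unit is 0.76 < 1 for everyone, so the Nash equilibrium is zero contribution and the group total is Σ E_j = 26 + 19 + 54 + 33 + 26 + 18 + 28 + 29 = 233.
Each contributed unit returns 6.080 to the group, so the social optimum is full contribution by everyone: group total = 6.080 × 233 = 1416.64.
Efficiency loss = (6.080 − 1) × 233 = 1183.64.

1183.64 hours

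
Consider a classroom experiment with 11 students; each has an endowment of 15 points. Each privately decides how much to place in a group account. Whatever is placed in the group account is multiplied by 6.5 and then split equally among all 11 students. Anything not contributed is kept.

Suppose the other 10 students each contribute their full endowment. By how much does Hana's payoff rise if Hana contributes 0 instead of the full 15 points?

Switching from a contribution of 15 to 0 lets Hana keep an extra 15 points, but lowers the group account by 15, which costs Hana their own share of that drop: 6.5/11 × 15 = 8.86.
Net gain = 15 − 8.86 = 6.14. The private return per contributed unit (0.5909) is below 1, so free-riding is indeed the best response regardless of what the others do.

6.14 points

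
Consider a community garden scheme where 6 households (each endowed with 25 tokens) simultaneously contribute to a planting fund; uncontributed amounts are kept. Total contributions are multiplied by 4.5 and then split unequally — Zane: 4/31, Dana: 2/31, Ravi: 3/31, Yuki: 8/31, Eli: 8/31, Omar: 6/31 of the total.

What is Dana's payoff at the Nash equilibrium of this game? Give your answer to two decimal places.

39.52 tokens

Each unit j contributes comes back to j as 4.5 × (j's share), so j prefers to contribute only if that share exceeds 1/4.5 = 0.2222; otherwise keeping the unit dominates.
Yuki and Eli are above the threshold, contributing 25 each; the remaining 4 contribute 0. Total contributed: 50.
Dana keeps 25 and receives 4.5 × 50 × 2/31 = 14.52 from the planting fund, for a payoff of 39.52.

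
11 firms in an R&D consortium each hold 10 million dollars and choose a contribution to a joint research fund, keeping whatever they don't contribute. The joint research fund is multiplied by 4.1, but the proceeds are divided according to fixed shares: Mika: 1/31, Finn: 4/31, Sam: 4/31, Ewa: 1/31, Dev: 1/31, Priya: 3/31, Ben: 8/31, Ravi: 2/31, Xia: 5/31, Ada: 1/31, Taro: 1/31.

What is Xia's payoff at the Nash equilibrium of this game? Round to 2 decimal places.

16.61 million dollars

A player with share s gets back 4.1·s per unit contributed, so full contribution is dominant for anyone with s > 1/4.1 = 0.2439 and zero contribution is dominant for anyone below.
The only share above 0.2439 is Ben's 8/31, contributing 10; the remaining 10 contribute 0. Total contributed: 10.
Xia keeps 10 and receives 4.1 × 10 × 5/31 = 6.61 from the joint research fund, for a payoff of 16.61.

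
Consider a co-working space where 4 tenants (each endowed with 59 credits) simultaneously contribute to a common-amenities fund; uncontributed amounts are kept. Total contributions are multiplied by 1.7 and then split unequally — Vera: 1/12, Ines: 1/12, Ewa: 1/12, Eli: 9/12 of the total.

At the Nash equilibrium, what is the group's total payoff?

277.30 credits

Each unit j contributes comes back to j as 1.7 × (j's share), so j prefers to contribute only if that share exceeds 1/1.7 = 0.5882; otherwise keeping the unit dominates.
Only Eli (9/12) clears that bar, contributing 59; the remaining 3 contribute 0. Total contributed: 59.
The common-amenities fund pays out 1.7 × 59 = 100.30 in total (split across the unequal shares, but the aggregate is all that matters for the group sum).
The 3 free-riders keep 59 each, adding 177. Group total = 177 + 100.30 = 277.30.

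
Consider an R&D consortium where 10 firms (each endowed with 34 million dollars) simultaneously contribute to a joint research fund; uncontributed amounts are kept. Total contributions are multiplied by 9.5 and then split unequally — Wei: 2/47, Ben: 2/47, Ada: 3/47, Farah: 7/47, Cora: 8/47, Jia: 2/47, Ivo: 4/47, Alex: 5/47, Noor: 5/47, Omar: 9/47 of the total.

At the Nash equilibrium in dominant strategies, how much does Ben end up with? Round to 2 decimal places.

102.72 million dollars

A player with share s gets back 9.5·s per unit contributed, so full contribution is dominant for anyone with s > 1/9.5 = 0.1053 and zero contribution is dominant for anyone below.
Farah, Cora, Alex, Noor and Omar are above the threshold, contributing 34 each; the remaining 5 contribute 0. Total contributed: 170.
Ben keeps 34 and receives 9.5 × 170 × 2/47 = 68.72 from the joint research fund, for a payoff of 102.72.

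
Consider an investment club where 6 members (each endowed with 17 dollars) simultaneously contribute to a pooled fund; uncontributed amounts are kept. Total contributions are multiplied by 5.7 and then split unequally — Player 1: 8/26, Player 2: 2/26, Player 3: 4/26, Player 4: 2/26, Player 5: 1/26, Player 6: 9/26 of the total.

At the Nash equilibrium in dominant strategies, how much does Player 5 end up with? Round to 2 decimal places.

24.45 dollars

A player with share s gets back 5.7·s per unit contributed, so full contribution is dominant for anyone with s > 1/5.7 = 0.1754 and zero contribution is dominant for anyone below.
The shares above 0.1754 belong to Player 1 and Player 6, contributing 17 each; the remaining 4 contribute 0. Total contributed: 34.
Player 5 keeps 17 and receives 5.7 × 34 × 1/26 = 7.45 from the pooled fund, for a payoff of 24.45.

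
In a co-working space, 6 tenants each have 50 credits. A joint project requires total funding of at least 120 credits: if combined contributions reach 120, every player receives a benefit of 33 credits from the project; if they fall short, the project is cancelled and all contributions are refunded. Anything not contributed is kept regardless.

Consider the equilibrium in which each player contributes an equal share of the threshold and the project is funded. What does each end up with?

63 credits

Equal share of the threshold: 120/6 = 20.
At this profile no one gains by cutting their contribution: any cut drops the total below 120, the project is cancelled, contributions are refunded, and the deviator ends with 50, which is less than 50 − 20 + 33 = 63. Contributing more than 20 just wastes the excess. So contributing exactly 20 is a best response.
Each player's payoff: 50 − 20 + 33 = 63.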